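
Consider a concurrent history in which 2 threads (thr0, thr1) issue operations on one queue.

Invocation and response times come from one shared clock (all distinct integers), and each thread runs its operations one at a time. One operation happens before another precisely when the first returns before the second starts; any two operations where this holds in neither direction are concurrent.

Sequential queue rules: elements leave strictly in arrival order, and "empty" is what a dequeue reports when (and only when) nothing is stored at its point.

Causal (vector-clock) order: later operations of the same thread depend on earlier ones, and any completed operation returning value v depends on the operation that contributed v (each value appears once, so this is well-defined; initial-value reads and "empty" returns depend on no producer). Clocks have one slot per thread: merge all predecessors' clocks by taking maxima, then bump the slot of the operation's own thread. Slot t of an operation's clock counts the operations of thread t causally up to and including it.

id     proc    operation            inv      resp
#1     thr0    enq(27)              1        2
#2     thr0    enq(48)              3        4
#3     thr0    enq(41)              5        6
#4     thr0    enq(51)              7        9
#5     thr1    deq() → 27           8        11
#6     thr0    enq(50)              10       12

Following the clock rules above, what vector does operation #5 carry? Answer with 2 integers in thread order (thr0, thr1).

#1, invoked 1, has no incoming edges; only thr0's bump applies → (1, 0)
#5 (invocation 8): componentwise max over VC(#1)=(1, 0), +1 at thr1, giving (1, 1)
#2 (invocation 3): componentwise max over VC(#1)=(1, 0), +1 at thr0, giving (2, 0)
#3 (invocation 5): componentwise max over VC(#2)=(2, 0), +1 at thr0, giving (3, 0)
#4 (invocation 7): componentwise max over VC(#3)=(3, 0), +1 at thr0, giving (4, 0)
#6 (invocation 10): componentwise max over VC(#4)=(4, 0), +1 at thr0, giving (5, 0)
target: VC(#5) = (1, 1)

(1, 1)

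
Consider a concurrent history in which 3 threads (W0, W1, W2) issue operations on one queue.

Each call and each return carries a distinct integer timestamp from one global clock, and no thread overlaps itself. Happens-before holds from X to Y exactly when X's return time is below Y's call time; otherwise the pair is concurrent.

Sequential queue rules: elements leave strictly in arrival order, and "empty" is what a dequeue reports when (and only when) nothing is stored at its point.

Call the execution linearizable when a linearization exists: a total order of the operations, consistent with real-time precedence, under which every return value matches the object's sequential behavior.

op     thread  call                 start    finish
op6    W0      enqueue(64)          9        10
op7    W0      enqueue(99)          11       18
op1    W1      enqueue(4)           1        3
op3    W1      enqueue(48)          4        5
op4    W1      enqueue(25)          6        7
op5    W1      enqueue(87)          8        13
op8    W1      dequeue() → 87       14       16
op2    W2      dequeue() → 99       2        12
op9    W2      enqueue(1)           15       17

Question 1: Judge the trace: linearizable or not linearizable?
the violation lands at event 12, op2's response at time 12: events 1..11 linearize, events 1..12 do not
checked exhaustively: 5 real-time-consistent orders of 5 completed operations, zero legal queue replays
completion choices over the 2 pending operations (op5, op7) were checked; none helps
sample order op1, op2, op3, op4, op6 (pending dropped) stalls at step 2 — op2 dequeue() → 99 has no legal effect
sample order op1, op3, op2, op4, op6 (pending dropped) stalls at step 3 — op2 dequeue() → 99 has no legal effect

not linearizable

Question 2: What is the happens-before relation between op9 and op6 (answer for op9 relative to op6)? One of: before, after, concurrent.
op9 spans [15,17], op6 spans [9,10]
resp(op6)=10 < inv(op9)=15

after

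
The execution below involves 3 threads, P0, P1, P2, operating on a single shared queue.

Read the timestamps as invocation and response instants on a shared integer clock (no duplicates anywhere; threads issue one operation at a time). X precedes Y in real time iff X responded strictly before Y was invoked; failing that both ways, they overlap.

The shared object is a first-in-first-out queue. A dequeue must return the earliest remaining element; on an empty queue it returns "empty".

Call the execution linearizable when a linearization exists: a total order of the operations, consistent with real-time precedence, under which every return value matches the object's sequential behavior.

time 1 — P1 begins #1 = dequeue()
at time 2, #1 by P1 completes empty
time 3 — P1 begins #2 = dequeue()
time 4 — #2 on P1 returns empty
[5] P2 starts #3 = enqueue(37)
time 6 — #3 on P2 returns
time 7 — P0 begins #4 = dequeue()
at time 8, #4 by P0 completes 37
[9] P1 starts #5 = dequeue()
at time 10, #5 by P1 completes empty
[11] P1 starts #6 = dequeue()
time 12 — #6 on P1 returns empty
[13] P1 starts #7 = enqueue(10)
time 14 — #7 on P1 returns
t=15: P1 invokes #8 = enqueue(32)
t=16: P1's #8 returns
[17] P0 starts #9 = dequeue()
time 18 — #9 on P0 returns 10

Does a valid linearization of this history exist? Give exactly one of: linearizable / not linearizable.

witness order: #1, #2, #3, #4, #5, #6, #7, #8, #9
1. #1 dequeue() → empty, leaving queue <>
2. #2 dequeue() → empty, leaving queue <>
3. #3 enqueue(37), leaving queue <37>
4. #4 dequeue() → 37, leaving queue <>
5. #5 dequeue() → empty, leaving queue <>
6. #6 dequeue() → empty, leaving queue <>
7. #7 enqueue(10), leaving queue <10>
8. #8 enqueue(32), leaving queue <10,32>
9. #9 dequeue() → 10, leaving queue <32>

linearizable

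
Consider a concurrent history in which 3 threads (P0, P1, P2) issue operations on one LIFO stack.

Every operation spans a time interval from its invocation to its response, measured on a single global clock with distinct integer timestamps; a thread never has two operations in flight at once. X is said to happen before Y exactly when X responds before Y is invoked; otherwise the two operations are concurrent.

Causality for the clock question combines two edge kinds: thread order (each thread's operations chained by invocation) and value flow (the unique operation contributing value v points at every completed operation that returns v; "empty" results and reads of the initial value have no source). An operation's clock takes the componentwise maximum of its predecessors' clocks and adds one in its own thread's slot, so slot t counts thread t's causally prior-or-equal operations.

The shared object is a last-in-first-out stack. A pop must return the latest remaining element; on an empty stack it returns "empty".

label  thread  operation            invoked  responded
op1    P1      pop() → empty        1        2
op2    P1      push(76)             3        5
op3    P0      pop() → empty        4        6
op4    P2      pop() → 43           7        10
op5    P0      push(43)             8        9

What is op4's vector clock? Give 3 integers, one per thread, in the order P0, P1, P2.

(2, 0, 1)

VC(op1, invoked at 1): no causal predecessors; +1 on P1 → (0, 1, 0)
VC(op3, invoked at 4): no causal predecessors; +1 on P0 → (1, 0, 0)
op2 (invocation 3): componentwise max over VC(op1)=(0, 1, 0), +1 at P1, giving (0, 2, 0)
op5 (invocation 8): componentwise max over VC(op3)=(1, 0, 0), +1 at P0, giving (2, 0, 0)
op4 (invocation 7): componentwise max over VC(op5)=(2, 0, 0), +1 at P2, giving (2, 0, 1)
target: VC(op4) = (2, 0, 1)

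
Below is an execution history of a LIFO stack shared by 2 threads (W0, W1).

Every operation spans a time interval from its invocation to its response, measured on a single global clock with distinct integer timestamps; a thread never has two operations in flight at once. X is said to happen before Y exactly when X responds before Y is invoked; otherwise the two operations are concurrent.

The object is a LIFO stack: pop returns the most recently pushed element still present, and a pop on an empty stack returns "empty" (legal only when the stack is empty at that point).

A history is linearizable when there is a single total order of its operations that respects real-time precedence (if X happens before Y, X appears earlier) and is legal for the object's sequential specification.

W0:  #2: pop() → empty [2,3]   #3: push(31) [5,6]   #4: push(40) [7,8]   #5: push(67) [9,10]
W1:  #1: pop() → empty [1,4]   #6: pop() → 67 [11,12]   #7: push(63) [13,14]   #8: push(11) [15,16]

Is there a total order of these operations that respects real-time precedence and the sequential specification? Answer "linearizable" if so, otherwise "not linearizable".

one valid linearization: #1, #2, #3, #4, #5, #6, #7, #8
after step 1 (#1 pop() → empty): stack <>
after step 2 (#2 pop() → empty): stack <>
after step 3 (#3 push(31)): stack <31>
after step 4 (#4 push(40)): stack <31,40>
after step 5 (#5 push(67)): stack <31,40,67>
after step 6 (#6 pop() → 67): stack <31,40>
after step 7 (#7 push(63)): stack <31,40,63>
after step 8 (#8 push(11)): stack <31,40,63,11>

linearizable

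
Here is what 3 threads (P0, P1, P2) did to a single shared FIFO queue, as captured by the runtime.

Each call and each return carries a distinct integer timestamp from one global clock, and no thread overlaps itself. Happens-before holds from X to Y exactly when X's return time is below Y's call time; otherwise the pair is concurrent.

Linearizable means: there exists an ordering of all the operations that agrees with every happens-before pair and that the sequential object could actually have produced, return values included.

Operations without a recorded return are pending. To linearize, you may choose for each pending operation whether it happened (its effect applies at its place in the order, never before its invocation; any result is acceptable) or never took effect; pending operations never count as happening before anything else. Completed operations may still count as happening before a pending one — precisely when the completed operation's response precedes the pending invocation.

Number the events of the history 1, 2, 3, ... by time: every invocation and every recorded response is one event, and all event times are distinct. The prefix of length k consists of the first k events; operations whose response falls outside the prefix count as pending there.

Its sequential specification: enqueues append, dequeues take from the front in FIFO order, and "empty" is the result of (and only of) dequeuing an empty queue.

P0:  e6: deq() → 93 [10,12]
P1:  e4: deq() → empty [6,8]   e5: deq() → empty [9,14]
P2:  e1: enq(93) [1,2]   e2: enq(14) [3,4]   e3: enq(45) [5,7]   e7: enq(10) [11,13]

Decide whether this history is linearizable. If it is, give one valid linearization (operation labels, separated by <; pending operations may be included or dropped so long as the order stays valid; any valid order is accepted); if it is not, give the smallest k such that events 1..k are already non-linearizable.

the violation lands at event 8, e4's response at time 8: events 1..7 linearize, events 1..8 do not
every one of the 2 real-time-consistent orders over 4 completed FIFO queue ops fails the sequential spec
take e1, e2, e3, e4: step 4 already fails, because e4 deq() → empty cannot occur there
take e1, e2, e4, e3: step 3 already fails, because e4 deq() → empty cannot occur there

not linearizable — minimal violating prefix: 8 events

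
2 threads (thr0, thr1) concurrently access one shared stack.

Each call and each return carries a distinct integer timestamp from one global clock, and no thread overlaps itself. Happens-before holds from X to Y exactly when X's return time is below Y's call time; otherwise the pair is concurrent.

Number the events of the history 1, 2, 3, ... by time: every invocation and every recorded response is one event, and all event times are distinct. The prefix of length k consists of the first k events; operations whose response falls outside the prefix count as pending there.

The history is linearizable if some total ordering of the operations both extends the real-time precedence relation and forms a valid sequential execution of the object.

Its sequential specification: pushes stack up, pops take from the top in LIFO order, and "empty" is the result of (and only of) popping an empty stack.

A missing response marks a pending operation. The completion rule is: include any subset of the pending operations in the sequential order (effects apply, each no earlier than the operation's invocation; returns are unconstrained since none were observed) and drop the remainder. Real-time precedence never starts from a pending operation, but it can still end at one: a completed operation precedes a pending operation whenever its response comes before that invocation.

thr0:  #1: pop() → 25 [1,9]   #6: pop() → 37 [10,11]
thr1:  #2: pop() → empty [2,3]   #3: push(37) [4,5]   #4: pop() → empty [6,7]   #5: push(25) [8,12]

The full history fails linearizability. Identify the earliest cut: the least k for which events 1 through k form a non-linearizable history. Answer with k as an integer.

events 1..8 are still linearizable — one witness is #2, #3, #1, #4:
after step 1 (#2 pop() → empty): stack <>
after step 2 (#3 push(37)): stack <37>
after step 3 (#1 pop() (pending, included)): stack <>
after step 4 (#4 pop() → empty): stack <>
event 9 — #1's response, time 9 — after it, nothing linearizes
no completion choice of the 1 pending operation (#5) rescues it — every subset was tried
sample order #1, #2, #3, #4 (pending dropped) stalls at step 1 — #1 pop() → 25 has no legal effect
sample order #2, #1, #3, #4 (pending dropped) stalls at step 2 — #1 pop() → 25 has no legal effect

9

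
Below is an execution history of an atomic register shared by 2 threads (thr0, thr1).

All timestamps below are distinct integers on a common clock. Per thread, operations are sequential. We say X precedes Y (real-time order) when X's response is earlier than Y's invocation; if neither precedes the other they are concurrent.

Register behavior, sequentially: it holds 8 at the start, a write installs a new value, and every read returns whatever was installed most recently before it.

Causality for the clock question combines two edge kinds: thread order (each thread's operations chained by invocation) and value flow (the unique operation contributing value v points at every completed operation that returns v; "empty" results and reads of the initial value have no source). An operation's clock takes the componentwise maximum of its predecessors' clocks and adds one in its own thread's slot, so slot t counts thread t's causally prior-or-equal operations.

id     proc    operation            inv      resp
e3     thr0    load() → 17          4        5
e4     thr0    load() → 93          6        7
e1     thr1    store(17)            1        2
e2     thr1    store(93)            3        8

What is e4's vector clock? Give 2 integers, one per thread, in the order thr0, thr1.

e1, invoked 1, has no incoming edges; only thr1's bump applies → (0, 1)
VC(e2, invoked at 3): max of VC(e1)=(0, 1), then +1 on thread thr1 → (0, 2)
VC(e3, invoked at 4): max of VC(e1)=(0, 1), then +1 on thread thr0 → (1, 1)
VC(e4, invoked at 6): max of VC(e2)=(0, 2), VC(e3)=(1, 1), then +1 on thread thr0 → (2, 2)
target: VC(e4) = (2, 2)

(2, 2)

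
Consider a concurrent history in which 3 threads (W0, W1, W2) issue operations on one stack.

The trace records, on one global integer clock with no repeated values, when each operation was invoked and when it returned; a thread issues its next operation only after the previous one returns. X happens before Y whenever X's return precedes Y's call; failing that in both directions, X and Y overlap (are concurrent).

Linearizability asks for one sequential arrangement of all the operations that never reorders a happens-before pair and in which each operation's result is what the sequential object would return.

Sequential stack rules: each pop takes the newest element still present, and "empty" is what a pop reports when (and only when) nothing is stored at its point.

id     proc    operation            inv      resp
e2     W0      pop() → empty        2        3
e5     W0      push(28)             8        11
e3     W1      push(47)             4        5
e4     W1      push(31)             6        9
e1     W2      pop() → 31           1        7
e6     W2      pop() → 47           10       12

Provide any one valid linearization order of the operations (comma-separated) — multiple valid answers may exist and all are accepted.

after step 1 (e2 pop() → empty): stack <>
after step 2 (e3 push(47)): stack <47>
after step 3 (e4 push(31)): stack <47,31>
after step 4 (e1 pop() → 31): stack <47>
after step 5 (e6 pop() → 47): stack <>
after step 6 (e5 push(28)): stack <28>

e2, e3, e4, e1, e6, e5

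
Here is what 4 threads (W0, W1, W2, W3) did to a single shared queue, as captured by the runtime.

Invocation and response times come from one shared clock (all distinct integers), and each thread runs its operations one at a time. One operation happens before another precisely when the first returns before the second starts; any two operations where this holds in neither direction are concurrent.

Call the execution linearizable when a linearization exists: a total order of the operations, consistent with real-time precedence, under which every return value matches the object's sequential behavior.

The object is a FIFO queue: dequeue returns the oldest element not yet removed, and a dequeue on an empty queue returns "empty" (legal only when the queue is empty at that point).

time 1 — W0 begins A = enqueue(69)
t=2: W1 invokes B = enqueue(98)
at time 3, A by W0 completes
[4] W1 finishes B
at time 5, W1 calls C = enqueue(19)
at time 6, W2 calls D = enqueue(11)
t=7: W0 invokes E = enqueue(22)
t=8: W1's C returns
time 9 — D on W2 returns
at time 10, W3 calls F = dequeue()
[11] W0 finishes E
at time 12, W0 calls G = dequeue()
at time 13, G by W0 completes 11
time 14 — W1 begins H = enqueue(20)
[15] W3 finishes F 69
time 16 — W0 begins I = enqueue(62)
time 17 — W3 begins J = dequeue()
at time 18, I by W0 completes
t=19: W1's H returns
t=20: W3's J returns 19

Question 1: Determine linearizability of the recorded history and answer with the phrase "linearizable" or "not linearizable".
cut after 12 events: linearizable; cut after 13 events (G responds, time 13): not linearizable
all 12 real-time-respecting orders fail — 6 completed queue operations, no legal replay
every completion of the 1 pending operation (F) was checked; none linearizes
take A, B, C, D, E, G (pending dropped): step 6 already fails, because G dequeue() → 11 cannot occur there
take A, B, C, E, D, G (pending dropped): step 6 already fails, because G dequeue() → 11 cannot occur there

not linearizable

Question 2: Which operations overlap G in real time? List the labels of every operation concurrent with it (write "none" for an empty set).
overlap test against G [12,13]: concurrent iff the interval meets 12..13
A [1,3]: before
B [2,4]: before
C [5,8]: before
D [6,9]: before
E [7,11]: before
F [10,15]: concurrent
H [14,19]: after
I [16,18]: after
J [17,20]: after

F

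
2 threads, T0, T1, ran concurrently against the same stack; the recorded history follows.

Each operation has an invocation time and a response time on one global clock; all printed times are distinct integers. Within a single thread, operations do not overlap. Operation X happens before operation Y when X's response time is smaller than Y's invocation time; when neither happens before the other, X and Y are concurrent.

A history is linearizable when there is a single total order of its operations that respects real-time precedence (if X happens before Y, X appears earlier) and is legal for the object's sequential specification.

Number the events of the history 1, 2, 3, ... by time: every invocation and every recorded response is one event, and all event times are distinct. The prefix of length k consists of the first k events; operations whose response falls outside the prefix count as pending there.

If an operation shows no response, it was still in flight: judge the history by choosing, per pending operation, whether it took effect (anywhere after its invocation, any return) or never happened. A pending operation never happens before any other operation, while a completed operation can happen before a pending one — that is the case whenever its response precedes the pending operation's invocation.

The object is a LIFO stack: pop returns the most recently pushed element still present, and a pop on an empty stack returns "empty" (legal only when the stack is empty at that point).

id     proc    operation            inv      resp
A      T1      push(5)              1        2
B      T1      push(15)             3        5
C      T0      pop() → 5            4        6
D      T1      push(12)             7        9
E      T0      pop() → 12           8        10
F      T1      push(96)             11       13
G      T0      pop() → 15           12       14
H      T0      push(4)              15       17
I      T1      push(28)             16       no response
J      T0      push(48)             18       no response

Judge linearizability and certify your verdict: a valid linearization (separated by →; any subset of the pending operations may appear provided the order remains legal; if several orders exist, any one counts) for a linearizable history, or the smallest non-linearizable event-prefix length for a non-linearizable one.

linearizable — witness: A → C → B → D → E → G → F → H

1. A push(5), leaving stack <5>
2. C pop() → 5, leaving stack <>
3. B push(15), leaving stack <15>
4. D push(12), leaving stack <15,12>
5. E pop() → 12, leaving stack <15>
6. G pop() → 15, leaving stack <>
7. F push(96), leaving stack <96>
8. H push(4), leaving stack <96,4>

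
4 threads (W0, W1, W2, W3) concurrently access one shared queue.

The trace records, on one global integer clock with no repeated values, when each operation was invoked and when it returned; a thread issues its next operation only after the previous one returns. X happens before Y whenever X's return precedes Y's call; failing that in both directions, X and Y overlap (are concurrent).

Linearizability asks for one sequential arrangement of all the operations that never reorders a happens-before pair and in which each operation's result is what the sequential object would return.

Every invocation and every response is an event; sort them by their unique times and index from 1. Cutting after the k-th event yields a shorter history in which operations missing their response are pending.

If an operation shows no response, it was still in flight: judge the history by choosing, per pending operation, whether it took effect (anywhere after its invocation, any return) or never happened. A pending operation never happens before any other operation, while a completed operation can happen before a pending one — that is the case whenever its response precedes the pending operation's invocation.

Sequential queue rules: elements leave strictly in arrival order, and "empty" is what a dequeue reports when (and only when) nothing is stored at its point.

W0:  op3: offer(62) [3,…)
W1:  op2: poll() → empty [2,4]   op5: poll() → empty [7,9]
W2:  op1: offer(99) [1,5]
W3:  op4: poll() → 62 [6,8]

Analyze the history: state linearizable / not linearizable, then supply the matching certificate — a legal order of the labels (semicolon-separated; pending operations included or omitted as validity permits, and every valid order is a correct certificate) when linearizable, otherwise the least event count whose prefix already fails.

events 1..8 are fine; event 9 — the response of op5 at time 9 — makes the prefix non-linearizable
checked exhaustively: 4 real-time-consistent orders of 4 completed operations, zero legal queue replays
every completion of the 1 pending operation (op3) was checked; none linearizes
e.g. op1, op2, op4, op5 (pending dropped): illegal at step 2, since op2 poll() → empty cannot apply there
e.g. op1, op2, op5, op4 (pending dropped): illegal at step 2, since op2 poll() → empty cannot apply there

not linearizable — minimal violating prefix: 9 events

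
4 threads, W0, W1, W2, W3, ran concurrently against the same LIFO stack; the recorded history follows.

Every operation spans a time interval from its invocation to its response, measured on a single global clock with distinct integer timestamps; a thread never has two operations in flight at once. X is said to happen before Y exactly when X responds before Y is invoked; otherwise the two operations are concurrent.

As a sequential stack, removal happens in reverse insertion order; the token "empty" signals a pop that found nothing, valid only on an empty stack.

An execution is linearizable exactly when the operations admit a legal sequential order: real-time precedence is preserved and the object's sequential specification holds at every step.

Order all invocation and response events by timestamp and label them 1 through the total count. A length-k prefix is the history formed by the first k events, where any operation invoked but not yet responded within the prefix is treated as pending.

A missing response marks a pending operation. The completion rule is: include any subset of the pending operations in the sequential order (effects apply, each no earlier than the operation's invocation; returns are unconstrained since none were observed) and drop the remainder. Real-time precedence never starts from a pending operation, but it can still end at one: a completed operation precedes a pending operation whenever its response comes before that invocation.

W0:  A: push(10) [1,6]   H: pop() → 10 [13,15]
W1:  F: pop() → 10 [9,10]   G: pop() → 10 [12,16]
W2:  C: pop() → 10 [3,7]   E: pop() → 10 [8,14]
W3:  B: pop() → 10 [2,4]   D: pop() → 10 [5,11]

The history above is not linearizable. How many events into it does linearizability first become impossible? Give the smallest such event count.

events 1..6 are linearizable; a witness order is A, B:
after step 1 (A push(10)): stack <10>
after step 2 (B pop() → 10): stack <>
event 7 — C's response, time 7 — after it, nothing linearizes
include/drop combinations of the 1 pending operation (D) were all tried; none helps
one such order, A, B, C (pending dropped), breaks at step 3 where C pop() → 10 is illegal
one such order, A, C, B (pending dropped), breaks at step 3 where B pop() → 10 is illegal

7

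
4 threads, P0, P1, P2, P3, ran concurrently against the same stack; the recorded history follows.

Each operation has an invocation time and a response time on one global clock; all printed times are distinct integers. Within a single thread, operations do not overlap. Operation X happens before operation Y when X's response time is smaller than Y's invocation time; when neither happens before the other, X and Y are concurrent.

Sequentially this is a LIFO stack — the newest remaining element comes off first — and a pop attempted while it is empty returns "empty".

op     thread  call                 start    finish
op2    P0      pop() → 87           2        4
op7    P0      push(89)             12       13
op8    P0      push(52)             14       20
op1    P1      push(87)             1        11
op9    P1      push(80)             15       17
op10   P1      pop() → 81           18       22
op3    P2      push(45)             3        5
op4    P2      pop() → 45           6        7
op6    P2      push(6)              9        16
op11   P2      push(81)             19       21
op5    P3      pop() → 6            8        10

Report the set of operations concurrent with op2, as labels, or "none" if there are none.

op1, op3

op2 runs from 2 to 4; window-overlapping ops are concurrent
op1 [1,11]: concurrent
op3 [3,5]: concurrent
op4 [6,7]: after
op5 [8,10]: after
op6 [9,16]: after
op7 [12,13]: after
op8 [14,20]: after
op9 [15,17]: after
op10 [18,22]: after
op11 [19,21]: after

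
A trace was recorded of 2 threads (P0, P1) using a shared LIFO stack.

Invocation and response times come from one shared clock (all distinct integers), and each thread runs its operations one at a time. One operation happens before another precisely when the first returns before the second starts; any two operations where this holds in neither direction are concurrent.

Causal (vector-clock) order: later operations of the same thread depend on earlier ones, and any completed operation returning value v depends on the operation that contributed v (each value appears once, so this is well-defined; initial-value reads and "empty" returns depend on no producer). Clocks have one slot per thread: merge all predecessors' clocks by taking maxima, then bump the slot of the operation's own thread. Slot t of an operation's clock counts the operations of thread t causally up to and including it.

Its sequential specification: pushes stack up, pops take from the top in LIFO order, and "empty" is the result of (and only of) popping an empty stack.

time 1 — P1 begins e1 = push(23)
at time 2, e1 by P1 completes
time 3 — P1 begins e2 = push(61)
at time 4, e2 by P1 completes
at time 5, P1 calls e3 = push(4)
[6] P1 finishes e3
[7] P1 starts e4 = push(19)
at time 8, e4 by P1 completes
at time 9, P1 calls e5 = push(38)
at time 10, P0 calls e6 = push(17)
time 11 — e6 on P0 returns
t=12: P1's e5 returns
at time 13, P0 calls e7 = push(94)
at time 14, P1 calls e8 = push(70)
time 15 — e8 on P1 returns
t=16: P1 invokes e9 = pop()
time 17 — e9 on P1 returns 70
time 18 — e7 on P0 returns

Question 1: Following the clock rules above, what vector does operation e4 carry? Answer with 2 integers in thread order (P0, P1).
VC(e1, invoked at 1): no causal predecessors; +1 on P1 → (0, 1)
VC(e6, invoked at 10): no causal predecessors; +1 on P0 → (1, 0)
from VC(e1)=(0, 1), e2 (invoked 3) maxes components and bumps P1 → (0, 2)
from VC(e6)=(1, 0), e7 (invoked 13) maxes components and bumps P0 → (2, 0)
from VC(e2)=(0, 2), e3 (invoked 5) maxes components and bumps P1 → (0, 3)
from VC(e3)=(0, 3), e4 (invoked 7) maxes components and bumps P1 → (0, 4)
from VC(e4)=(0, 4), e5 (invoked 9) maxes components and bumps P1 → (0, 5)
from VC(e5)=(0, 5), e8 (invoked 14) maxes components and bumps P1 → (0, 6)
from VC(e8)=(0, 6), e9 (invoked 16) maxes components and bumps P1 → (0, 7)
target: VC(e4) = (0, 4)

(0, 4)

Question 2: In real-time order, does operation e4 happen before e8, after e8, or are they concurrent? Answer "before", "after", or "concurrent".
e4 spans [7,8], e8 spans [14,15]
resp(e4)=8 < inv(e8)=14

before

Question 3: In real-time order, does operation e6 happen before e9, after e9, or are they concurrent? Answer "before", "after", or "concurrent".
e6 spans [10,11], e9 spans [16,17]
resp(e6)=11 < inv(e9)=16

before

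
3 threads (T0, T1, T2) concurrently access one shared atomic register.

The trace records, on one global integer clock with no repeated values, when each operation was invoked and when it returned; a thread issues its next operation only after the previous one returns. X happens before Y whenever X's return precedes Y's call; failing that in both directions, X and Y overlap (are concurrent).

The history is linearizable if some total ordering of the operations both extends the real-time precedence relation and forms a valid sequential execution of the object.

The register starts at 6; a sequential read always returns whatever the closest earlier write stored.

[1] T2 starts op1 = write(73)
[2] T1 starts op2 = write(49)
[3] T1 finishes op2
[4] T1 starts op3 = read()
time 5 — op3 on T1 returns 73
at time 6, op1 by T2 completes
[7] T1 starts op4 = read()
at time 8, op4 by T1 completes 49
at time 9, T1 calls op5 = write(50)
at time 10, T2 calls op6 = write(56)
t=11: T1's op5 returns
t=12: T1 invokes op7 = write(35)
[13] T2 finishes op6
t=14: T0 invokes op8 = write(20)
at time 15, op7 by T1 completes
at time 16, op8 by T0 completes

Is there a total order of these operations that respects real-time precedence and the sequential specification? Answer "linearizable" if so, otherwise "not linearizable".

not linearizable

already the first 8 events (up to op4's response at time 8) admit no linearization; the first 7 still do
every one of the 3 real-time-consistent orders over 4 completed atomic register ops fails the sequential spec
one such order, op1, op2, op3, op4, breaks at step 3 where op3 read() → 73 is illegal
one such order, op2, op1, op3, op4, breaks at step 4 where op4 read() → 49 is illegal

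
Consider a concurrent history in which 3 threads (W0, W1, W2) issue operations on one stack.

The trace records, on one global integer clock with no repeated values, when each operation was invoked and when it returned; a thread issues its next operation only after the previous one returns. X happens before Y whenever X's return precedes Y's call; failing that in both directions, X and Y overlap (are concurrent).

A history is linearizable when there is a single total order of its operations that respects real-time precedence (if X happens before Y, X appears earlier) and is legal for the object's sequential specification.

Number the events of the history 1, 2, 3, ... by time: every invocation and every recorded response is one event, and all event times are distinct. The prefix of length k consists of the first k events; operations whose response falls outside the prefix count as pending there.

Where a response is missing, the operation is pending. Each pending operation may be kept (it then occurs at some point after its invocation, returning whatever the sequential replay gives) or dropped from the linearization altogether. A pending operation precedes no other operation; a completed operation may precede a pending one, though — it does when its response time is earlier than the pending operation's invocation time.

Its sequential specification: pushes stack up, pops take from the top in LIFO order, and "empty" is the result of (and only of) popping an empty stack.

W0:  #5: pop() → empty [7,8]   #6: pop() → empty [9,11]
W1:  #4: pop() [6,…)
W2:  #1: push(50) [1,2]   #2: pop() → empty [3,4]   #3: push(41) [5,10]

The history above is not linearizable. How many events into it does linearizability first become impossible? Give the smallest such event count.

4

one valid order for events 1..3 is #1:
step 1: #1 push(50) — stack <50>
once event 4 joins (#2's response, time 4), exhaustive search finds no witness
one such order, #1, #2, breaks at step 2 where #2 pop() → empty is illegal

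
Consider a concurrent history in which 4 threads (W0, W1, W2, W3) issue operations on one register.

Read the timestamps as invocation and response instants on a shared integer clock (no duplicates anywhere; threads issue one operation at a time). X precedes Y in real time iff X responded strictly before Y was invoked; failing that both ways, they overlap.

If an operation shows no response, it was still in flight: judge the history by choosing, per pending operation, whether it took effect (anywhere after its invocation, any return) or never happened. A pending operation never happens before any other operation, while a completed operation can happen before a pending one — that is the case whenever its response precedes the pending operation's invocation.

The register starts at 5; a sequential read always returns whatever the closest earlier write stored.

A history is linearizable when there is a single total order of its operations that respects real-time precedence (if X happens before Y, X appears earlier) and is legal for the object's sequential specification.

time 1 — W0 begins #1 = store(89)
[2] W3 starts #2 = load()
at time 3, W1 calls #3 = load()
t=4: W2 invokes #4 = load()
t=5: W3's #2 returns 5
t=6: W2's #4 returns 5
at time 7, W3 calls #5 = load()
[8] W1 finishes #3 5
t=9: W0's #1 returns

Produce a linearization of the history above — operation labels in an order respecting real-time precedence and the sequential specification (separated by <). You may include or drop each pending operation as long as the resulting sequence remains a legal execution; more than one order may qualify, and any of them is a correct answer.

#2 < #3 < #4 < #1

after step 1 (#2 load() → 5): value 5
after step 2 (#3 load() → 5): value 5
after step 3 (#4 load() → 5): value 5
after step 4 (#1 store(89)): value 89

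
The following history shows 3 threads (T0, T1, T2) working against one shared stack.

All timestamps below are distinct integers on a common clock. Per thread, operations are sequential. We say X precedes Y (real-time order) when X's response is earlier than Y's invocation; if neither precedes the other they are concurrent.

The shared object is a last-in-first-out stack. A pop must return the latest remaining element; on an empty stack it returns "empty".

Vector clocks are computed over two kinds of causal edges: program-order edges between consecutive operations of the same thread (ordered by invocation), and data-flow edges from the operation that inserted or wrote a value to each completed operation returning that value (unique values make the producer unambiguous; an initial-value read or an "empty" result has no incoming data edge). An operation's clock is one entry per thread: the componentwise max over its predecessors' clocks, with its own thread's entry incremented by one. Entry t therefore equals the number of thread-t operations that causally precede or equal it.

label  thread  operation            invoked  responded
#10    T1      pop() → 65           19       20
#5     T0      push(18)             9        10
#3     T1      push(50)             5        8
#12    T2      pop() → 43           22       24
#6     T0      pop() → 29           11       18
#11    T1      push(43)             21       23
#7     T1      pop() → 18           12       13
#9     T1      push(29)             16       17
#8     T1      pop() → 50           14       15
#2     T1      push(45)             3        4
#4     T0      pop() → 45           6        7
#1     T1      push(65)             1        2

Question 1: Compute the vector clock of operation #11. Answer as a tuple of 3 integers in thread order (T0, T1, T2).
Answer: (2, 8, 0)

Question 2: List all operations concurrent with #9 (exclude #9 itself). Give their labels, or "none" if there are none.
Answer: #6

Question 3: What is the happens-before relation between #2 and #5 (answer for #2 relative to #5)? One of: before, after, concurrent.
Answer: before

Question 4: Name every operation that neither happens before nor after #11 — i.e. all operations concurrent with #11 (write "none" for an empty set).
Answer: #12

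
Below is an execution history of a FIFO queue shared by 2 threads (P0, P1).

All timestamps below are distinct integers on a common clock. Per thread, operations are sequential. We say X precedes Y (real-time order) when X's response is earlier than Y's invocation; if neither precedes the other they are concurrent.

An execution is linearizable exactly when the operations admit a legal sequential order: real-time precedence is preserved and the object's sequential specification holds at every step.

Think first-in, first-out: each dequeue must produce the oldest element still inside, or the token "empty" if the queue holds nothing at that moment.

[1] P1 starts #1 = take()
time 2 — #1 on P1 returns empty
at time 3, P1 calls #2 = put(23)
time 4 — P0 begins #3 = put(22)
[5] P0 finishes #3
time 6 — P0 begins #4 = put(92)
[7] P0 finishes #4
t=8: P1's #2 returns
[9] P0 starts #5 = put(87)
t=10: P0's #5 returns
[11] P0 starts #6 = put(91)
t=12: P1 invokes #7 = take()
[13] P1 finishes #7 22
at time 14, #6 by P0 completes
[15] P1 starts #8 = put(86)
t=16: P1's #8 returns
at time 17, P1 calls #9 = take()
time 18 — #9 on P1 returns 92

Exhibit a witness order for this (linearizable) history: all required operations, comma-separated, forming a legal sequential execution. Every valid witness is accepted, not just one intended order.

1. #1 take() → empty, leaving queue <>
2. #3 put(22), leaving queue <22>
3. #4 put(92), leaving queue <22,92>
4. #2 put(23), leaving queue <22,92,23>
5. #5 put(87), leaving queue <22,92,23,87>
6. #6 put(91), leaving queue <22,92,23,87,91>
7. #7 take() → 22, leaving queue <92,23,87,91>
8. #8 put(86), leaving queue <92,23,87,91,86>
9. #9 take() → 92, leaving queue <23,87,91,86>

#1, #3, #4, #2, #5, #6, #7, #8, #9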